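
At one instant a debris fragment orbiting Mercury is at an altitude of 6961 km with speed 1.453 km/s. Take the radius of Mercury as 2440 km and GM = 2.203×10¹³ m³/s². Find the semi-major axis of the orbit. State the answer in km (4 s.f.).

r = 2440 + 6961 = 9401.0 km = 9.401×10⁶ m.
Specific orbital energy ε = v²/2 − μ/r = (1453)²/2 − 2.203×10¹³/9.401×10⁶ = -1.288×10⁶ J/kg.
Since ε = −μ/(2a), a = −μ/(2ε) = 8.554×10⁶ m = 8553.6 km.

a ≈ 8554 km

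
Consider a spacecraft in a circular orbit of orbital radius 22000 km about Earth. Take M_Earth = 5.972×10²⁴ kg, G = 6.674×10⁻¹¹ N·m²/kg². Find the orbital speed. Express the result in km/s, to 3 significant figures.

μ = GM = 6.674×10⁻¹¹ × 5.972×10²⁴ = 3.986×10¹⁴ m³/s².
r = 22000 km = 2.200×10⁷ m.
For a circular orbit v = √(μ/r) = √(3.986×10¹⁴ / 2.200×10⁷) = √(1.812×10⁷) = 4256 m/s.
That is 4.256 km/s.

v ≈ 4.26 km/s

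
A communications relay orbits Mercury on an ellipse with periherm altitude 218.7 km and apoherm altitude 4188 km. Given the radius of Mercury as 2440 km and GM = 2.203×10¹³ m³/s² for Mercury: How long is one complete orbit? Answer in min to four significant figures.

T ≈ 223.2 min

r_p = 2440 + 218.7 = 2658.7 km = 2.6587×10⁶ m.
r_a = 2440 + 4188 = 6628.0 km = 6.6280×10⁶ m.
Semi-major axis a = (r_p + r_a)/2 = (2658.7 + 6628.0)/2 = 4643.4 km = 4.643×10⁶ m.
By Kepler's third law T = 2π√(a³/μ) = 2π × 2.132×10³ = 1.339×10⁴ s.
= 223.2 min.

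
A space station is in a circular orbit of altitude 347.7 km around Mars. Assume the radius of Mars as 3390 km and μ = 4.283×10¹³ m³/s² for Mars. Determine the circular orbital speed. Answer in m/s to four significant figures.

r = 3390 + 347.7 = 3737.7 km = 3.7377×10⁶ m.
For a circular orbit v = √(μ/r) = √(4.283×10¹³ / 3.738×10⁶) = √(1.146×10⁷) = 3385 m/s.

v ≈ 3385 m/s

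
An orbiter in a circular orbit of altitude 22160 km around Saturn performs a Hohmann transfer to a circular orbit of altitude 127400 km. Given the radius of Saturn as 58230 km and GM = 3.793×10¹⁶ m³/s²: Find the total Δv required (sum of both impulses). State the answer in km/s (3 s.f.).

r₁ = 58230 + 22160 = 80390 km = 8.0390×10⁷ m.
r₂ = 58230 + 127400 = 185630 km = 1.8563×10⁸ m.
Transfer ellipse a_t = (r₁ + r₂)/2 = 1.330×10⁸ m.
At r₁: circular v_c1 = √(μ/r₁) = 21720 m/s; transfer-perikrone v_p = √[μ(2/r₁ − 1/a_t)] = 25660 m/s.
Δv₁ = v_p − v_c1 = 3939 m/s.
At r₂: circular v_c2 = √(μ/r₂) = 14290 m/s; transfer-apokrone v_a = √[μ(2/r₂ − 1/a_t)] = 11110 m/s.
Δv₂ = v_c2 − v_a = 3182 m/s.
Total Δv = Δv₁ + Δv₂ = 7121 m/s = 7.121 km/s.

Δv_total ≈ 7.12 km/s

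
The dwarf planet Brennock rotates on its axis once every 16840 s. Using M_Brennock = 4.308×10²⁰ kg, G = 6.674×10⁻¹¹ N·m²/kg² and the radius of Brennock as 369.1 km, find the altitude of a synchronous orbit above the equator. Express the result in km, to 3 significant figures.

h_sync ≈ 222 km

μ = GM = 6.674×10⁻¹¹ × 4.308×10²⁰ = 2.875×10¹⁰ m³/s².
A synchronous orbit has period T, so by Kepler's third law a = (μT²/4π²)^(1/3).
μT²/4π² = 2.875×10¹⁰ × (1.684×10⁴)² / 39.48 = 2.065×10¹⁷ m³.
a = 5.911×10⁵ m = 591.10 km.
Altitude h = a − R = 591.10 − 369.1 = 222.00 km.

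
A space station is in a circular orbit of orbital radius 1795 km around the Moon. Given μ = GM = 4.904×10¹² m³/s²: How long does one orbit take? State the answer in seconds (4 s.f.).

r = 1795 km = 1.795×10⁶ m.
Kepler's third law: T = 2π√(r³/μ) = 2π√((1.795×10⁶)³ / 4.904×10¹²).
r³/μ = 1.179×10⁶ s², so T = 2π × 1.086×10³ = 6.823×10³ s.

T ≈ 6823 seconds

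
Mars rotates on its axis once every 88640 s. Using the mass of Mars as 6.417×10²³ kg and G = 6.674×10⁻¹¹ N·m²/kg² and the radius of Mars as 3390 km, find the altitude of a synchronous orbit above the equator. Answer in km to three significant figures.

μ = GM = 6.674×10⁻¹¹ × 6.417×10²³ = 4.283×10¹³ m³/s².
A synchronous orbit has period T, so by Kepler's third law a = (μT²/4π²)^(1/3).
μT²/4π² = 4.283×10¹³ × (8.864×10⁴)² / 39.48 = 8.524×10²¹ m³.
a = 2.043×10⁷ m = 20427 km.
Altitude h = a − R = 20427 − 3390 = 17037 km.

h_sync ≈ 17000 km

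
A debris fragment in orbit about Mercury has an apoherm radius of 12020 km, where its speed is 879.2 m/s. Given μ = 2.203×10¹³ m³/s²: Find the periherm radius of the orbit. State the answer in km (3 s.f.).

periherm radius ≈ 3210 km

r_a = 1.202×10⁷ m.
Specific energy ε = v²/2 − μ/r = -1.446×10⁶ J/kg, so a = −μ/(2ε) = 7.616×10⁶ m.
The apsides satisfy r_p + r_a = 2a, so the periherm radius is 2a − r_a = 3.212×10⁶ m = 3212.2 km.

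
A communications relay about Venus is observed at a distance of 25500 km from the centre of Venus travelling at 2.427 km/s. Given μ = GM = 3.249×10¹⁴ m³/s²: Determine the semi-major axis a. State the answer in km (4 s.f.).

r = 2.550×10⁷ m.
Specific orbital energy ε = v²/2 − μ/r = (2427)²/2 − 3.249×10¹⁴/2.550×10⁷ = -9.796×10⁶ J/kg.
Since ε = −μ/(2a), a = −μ/(2ε) = 1.658×10⁷ m = 16583 km.

a ≈ 16580 km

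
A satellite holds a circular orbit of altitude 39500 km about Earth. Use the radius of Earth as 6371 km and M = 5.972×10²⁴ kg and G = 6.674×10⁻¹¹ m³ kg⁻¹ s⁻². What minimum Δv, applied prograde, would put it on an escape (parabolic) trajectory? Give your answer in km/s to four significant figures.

Δv ≈ 1.221 km/s

μ = GM = 6.674×10⁻¹¹ × 5.972×10²⁴ = 3.986×10¹⁴ m³/s².
r = 6371 + 39500 = 45871 km = 4.5871×10⁷ m.
Circular speed v_c = √(μ/r) = 2948 m/s.
Escape speed v_esc = √(2μ/r) = √2 × v_c = 4169 m/s.
Δv = v_esc − v_c = 1221 m/s = 1.221 km/s.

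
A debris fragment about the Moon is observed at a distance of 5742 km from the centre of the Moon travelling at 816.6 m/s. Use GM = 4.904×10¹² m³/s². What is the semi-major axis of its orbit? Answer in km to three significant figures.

r = 5.742×10⁶ m.
Specific orbital energy ε = v²/2 − μ/r = (816.6)²/2 − 4.904×10¹²/5.742×10⁶ = -5.206×10⁵ J/kg.
Since ε = −μ/(2a), a = −μ/(2ε) = 4.710×10⁶ m = 4709.6 km.

a ≈ 4710 km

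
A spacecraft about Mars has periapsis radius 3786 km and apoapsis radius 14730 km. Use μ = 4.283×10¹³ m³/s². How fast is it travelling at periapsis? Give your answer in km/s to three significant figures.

Semi-major axis a = (r_p + r_a)/2 = 9258.0 km = 9.258×10⁶ m.
Vis-viva: v² = μ(2/r − 1/a) = 4.283×10¹³ × (5.283×10⁻⁷ − 1.080×10⁻⁷) = 1.800×10⁷ m²/s².
v = 4243 m/s = 4.243 km/s.

v ≈ 4.24 km/s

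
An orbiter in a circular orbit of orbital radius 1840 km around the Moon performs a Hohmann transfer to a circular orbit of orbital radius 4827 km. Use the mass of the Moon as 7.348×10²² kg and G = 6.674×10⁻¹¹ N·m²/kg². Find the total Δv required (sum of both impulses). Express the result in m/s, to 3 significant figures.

μ = GM = 6.674×10⁻¹¹ × 7.348×10²² = 4.904×10¹² m³/s².
r₁ = 1840 km = 1.840×10⁶ m.
r₂ = 4827 km = 4.827×10⁶ m.
Transfer ellipse a_t = (r₁ + r₂)/2 = 3.334×10⁶ m.
At r₁: circular v_c1 = √(μ/r₁) = 1633 m/s; transfer-perilune v_p = √[μ(2/r₁ − 1/a_t)] = 1965 m/s.
Δv₁ = v_p − v_c1 = 332.0 m/s.
At r₂: circular v_c2 = √(μ/r₂) = 1008 m/s; transfer-apolune v_a = √[μ(2/r₂ − 1/a_t)] = 748.9 m/s.
Δv₂ = v_c2 − v_a = 259.1 m/s.
Total Δv = Δv₁ + Δv₂ = 591.1 m/s.

Δv_total ≈ 591 m/s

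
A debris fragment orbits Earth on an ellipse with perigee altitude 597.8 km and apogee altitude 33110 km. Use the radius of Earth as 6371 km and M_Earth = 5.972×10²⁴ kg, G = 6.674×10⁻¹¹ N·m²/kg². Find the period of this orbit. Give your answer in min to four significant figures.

μ = GM = 6.674×10⁻¹¹ × 5.972×10²⁴ = 3.986×10¹⁴ m³/s².
r_p = 6371 + 597.8 = 6968.8 km = 6.9688×10⁶ m.
r_a = 6371 + 33110 = 39481 km = 3.9481×10⁷ m.
Semi-major axis a = (r_p + r_a)/2 = (6968.8 + 39481)/2 = 23225 km = 2.322×10⁷ m.
By Kepler's third law T = 2π√(a³/μ) = 2π × 5.606×10³ = 3.523×10⁴ s.
= 587.1 min.

T ≈ 587.1 min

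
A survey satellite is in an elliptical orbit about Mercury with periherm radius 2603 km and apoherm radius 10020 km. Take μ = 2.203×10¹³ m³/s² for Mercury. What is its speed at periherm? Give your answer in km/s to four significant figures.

Semi-major axis a = (r_p + r_a)/2 = 6311.5 km = 6.312×10⁶ m.
Vis-viva: v² = μ(2/r − 1/a) = 2.203×10¹³ × (7.683×10⁻⁷ − 1.584×10⁻⁷) = 1.344×10⁷ m²/s².
v = 3666 m/s = 3.666 km/s.

v ≈ 3.666 km/s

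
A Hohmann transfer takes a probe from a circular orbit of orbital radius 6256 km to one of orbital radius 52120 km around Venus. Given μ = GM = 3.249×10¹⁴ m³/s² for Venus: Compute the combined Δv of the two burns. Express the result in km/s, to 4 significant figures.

Δv_total ≈ 3.764 km/s

r₁ = 6256 km = 6.256×10⁶ m.
r₂ = 52120 km = 5.212×10⁷ m.
Transfer ellipse a_t = (r₁ + r₂)/2 = 2.919×10⁷ m.
At r₁: circular v_c1 = √(μ/r₁) = 7207 m/s; transfer-periapsis v_p = √[μ(2/r₁ − 1/a_t)] = 9630 m/s.
Δv₁ = v_p − v_c1 = 2423 m/s.
At r₂: circular v_c2 = √(μ/r₂) = 2497 m/s; transfer-apoapsis v_a = √[μ(2/r₂ − 1/a_t)] = 1156 m/s.
Δv₂ = v_c2 − v_a = 1341 m/s.
Total Δv = Δv₁ + Δv₂ = 3764 m/s = 3.764 km/s.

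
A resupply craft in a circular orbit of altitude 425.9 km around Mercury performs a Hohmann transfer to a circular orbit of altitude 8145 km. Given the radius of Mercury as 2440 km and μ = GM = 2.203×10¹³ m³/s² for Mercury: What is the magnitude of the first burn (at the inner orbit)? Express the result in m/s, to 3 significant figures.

Δv ≈ 706 m/s

r₁ = 2440 + 425.9 = 2865.9 km = 2.8659×10⁶ m.
r₂ = 2440 + 8145 = 10585 km = 1.0585×10⁷ m.
Transfer ellipse a_t = (r₁ + r₂)/2 = 6.725×10⁶ m.
At r₁: circular v_c1 = √(μ/r₁) = 2773 m/s; transfer-periherm v_p = √[μ(2/r₁ − 1/a_t)] = 3478 m/s.
Δv₁ = v_p − v_c1 = 705.7 m/s.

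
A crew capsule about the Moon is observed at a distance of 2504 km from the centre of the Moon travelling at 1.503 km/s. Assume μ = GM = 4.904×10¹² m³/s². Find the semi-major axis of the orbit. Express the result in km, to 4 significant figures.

a ≈ 2958 km

r = 2.504×10⁶ m.
Vis-viva rearranged: 1/a = 2/r − v²/μ = 7.987×10⁻⁷ − 4.606×10⁻⁷ = 3.381×10⁻⁷ m⁻¹.
a = 2.958×10⁶ m = 2957.9 km.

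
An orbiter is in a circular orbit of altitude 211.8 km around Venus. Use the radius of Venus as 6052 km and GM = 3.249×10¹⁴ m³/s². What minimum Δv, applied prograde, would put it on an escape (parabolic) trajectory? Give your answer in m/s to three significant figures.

r = 6052 + 211.8 = 6263.8 km = 6.2638×10⁶ m.
Circular speed v_c = √(μ/r) = 7202 m/s.
Escape speed v_esc = √(2μ/r) = √2 × v_c = 10190 m/s.
Δv = v_esc − v_c = 2983 m/s.

Δv ≈ 2980 m/s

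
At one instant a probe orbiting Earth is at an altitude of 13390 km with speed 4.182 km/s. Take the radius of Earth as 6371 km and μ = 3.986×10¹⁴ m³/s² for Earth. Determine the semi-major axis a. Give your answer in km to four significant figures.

a ≈ 17440 km

r = 6371 + 13390 = 19761 km = 1.976×10⁷ m.
Specific orbital energy ε = v²/2 − μ/r = (4182)²/2 − 3.986×10¹⁴/1.976×10⁷ = -1.143×10⁷ J/kg.
Since ε = −μ/(2a), a = −μ/(2ε) = 1.744×10⁷ m = 17442 km.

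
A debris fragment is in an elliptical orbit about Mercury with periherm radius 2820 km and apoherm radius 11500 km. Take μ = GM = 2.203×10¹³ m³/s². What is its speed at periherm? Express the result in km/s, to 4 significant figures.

v ≈ 3.542 km/s

Semi-major axis a = (r_p + r_a)/2 = 7160.0 km = 7.160×10⁶ m.
Vis-viva: v² = μ(2/r − 1/a) = 2.203×10¹³ × (7.092×10⁻⁷ − 1.397×10⁻⁷) = 1.255×10⁷ m²/s².
v = 3542 m/s = 3.542 km/s.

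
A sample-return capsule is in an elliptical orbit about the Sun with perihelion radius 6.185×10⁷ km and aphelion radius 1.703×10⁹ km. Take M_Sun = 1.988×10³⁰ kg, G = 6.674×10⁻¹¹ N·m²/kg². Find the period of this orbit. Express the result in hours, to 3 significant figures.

T ≈ 126000 hours

μ = GM = 6.674×10⁻¹¹ × 1.988×10³⁰ = 1.327×10²⁰ m³/s².
Semi-major axis a = (r_p + r_a)/2 = (6.1850×10⁷ + 1.7030×10⁹)/2 = 8.8242×10⁸ km = 8.824×10¹¹ m.
By Kepler's third law T = 2π√(a³/μ) = 2π × 7.196×10⁷ = 4.522×10⁸ s.
= 1.256×10⁵ hours.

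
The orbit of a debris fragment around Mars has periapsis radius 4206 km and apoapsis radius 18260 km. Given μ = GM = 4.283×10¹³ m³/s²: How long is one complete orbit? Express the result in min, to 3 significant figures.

Semi-major axis a = (r_p + r_a)/2 = (4206.0 + 18260)/2 = 11233 km = 1.123×10⁷ m.
By Kepler's third law T = 2π√(a³/μ) = 2π × 5.753×10³ = 3.615×10⁴ s.
= 602.4 min.

T ≈ 602 min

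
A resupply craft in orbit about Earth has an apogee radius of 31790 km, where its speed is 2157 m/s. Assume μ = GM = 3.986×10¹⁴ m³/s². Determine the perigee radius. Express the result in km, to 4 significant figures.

r_a = 3.179×10⁷ m.
Specific energy ε = v²/2 − μ/r = -1.021×10⁷ J/kg, so a = −μ/(2ε) = 1.952×10⁷ m.
The apsides satisfy r_p + r_a = 2a, so the perigee radius is 2a − r_a = 7.242×10⁶ m = 7241.7 km.

perigee radius ≈ 7242 km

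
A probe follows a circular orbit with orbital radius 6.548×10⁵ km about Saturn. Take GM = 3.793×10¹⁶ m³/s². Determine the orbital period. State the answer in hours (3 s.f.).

T ≈ 150 hours

r = 6.548×10⁵ km = 6.548×10⁸ m.
Kepler's third law: T = 2π√(r³/μ) = 2π√((6.548×10⁸)³ / 3.793×10¹⁶).
r³/μ = 7.402×10⁹ s², so T = 2π × 8.603×10⁴ = 5.406×10⁵ s.
Converting: 5.406×10⁵ s ÷ 3600 = 150.2 hours.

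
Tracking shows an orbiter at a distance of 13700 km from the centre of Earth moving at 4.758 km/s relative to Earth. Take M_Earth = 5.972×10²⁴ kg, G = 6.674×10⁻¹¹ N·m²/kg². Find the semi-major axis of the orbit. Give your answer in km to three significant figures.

μ = GM = 6.674×10⁻¹¹ × 5.972×10²⁴ = 3.986×10¹⁴ m³/s².
r = 1.370×10⁷ m.
Vis-viva rearranged: 1/a = 2/r − v²/μ = 1.460×10⁻⁷ − 5.680×10⁻⁸ = 8.919×10⁻⁸ m⁻¹.
a = 1.121×10⁷ m = 11213 km.

a ≈ 11200 km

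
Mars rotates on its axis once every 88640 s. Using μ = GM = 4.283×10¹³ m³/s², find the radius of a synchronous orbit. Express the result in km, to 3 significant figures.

r_sync ≈ 20400 km

A synchronous orbit has period T, so by Kepler's third law a = (μT²/4π²)^(1/3).
μT²/4π² = 4.283×10¹³ × (8.864×10⁴)² / 39.48 = 8.524×10²¹ m³.
a = 2.043×10⁷ m = 20428 km.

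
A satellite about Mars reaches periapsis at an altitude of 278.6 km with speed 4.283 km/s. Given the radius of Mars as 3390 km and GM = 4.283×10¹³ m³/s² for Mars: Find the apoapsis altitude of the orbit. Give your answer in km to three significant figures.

apoapsis altitude ≈ 10100 km

r_p = 3390 + 278.6 = 3668.6 km = 3.669×10⁶ m.
Specific energy ε = v²/2 − μ/r = -2.503×10⁶ J/kg, so a = −μ/(2ε) = 8.557×10⁶ m.
The apsides satisfy r_p + r_a = 2a, so the apoapsis radius is 2a − r_p = 1.344×10⁷ m = 13445 km.
Apoapsis altitude = 13445 − 3390 = 10055 km.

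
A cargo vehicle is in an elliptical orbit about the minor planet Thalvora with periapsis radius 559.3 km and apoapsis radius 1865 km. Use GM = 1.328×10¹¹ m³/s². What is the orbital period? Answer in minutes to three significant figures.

T ≈ 383 minutes

Semi-major axis a = (r_p + r_a)/2 = (559.30 + 1865.0)/2 = 1212.2 km = 1.212×10⁶ m.
By Kepler's third law T = 2π√(a³/μ) = 2π × 3.662×10³ = 2.301×10⁴ s.
= 383.5 minutes.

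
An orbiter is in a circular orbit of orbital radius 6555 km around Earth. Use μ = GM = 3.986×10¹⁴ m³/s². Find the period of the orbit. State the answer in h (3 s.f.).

T ≈ 1.47 h

r = 6555 km = 6.555×10⁶ m.
Kepler's third law: T = 2π√(r³/μ) = 2π√((6.555×10⁶)³ / 3.986×10¹⁴).
r³/μ = 7.066×10⁵ s², so T = 2π × 8.406×10² = 5.282×10³ s.
Converting: 5.282×10³ s ÷ 3600 = 1.467 h.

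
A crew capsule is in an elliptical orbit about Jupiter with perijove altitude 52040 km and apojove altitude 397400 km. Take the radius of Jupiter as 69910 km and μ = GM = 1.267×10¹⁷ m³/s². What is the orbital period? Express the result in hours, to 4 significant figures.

T ≈ 24.80 hours

r_p = 69910 + 52040 = 121950 km = 1.2195×10⁸ m.
r_a = 69910 + 397400 = 467310 km = 4.6731×10⁸ m.
Semi-major axis a = (r_p + r_a)/2 = (1.2195×10⁵ + 4.6731×10⁵)/2 = 2.9463×10⁵ km = 2.946×10⁸ m.
By Kepler's third law T = 2π√(a³/μ) = 2π × 1.421×10⁴ = 8.927×10⁴ s.
= 24.80 hours.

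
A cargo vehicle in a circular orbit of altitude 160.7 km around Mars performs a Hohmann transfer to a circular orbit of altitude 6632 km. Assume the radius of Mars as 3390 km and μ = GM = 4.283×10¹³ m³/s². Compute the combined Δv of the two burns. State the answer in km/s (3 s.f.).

Δv_total ≈ 1.32 km/s

r₁ = 3390 + 160.7 = 3550.7 km = 3.5507×10⁶ m.
r₂ = 3390 + 6632 = 10022 km = 1.0022×10⁷ m.
Transfer ellipse a_t = (r₁ + r₂)/2 = 6.786×10⁶ m.
At r₁: circular v_c1 = √(μ/r₁) = 3473 m/s; transfer-periapsis v_p = √[μ(2/r₁ − 1/a_t)] = 4221 m/s.
Δv₁ = v_p − v_c1 = 747.5 m/s.
At r₂: circular v_c2 = √(μ/r₂) = 2067 m/s; transfer-apoapsis v_a = √[μ(2/r₂ − 1/a_t)] = 1495 m/s.
Δv₂ = v_c2 − v_a = 571.9 m/s.
Total Δv = Δv₁ + Δv₂ = 1319 m/s = 1.319 km/s.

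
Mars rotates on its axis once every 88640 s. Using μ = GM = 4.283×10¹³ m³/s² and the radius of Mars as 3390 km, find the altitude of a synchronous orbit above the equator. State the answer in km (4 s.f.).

A synchronous orbit has period T, so by Kepler's third law a = (μT²/4π²)^(1/3).
μT²/4π² = 4.283×10¹³ × (8.864×10⁴)² / 39.48 = 8.524×10²¹ m³.
a = 2.043×10⁷ m = 20428 km.
Altitude h = a − R = 20428 − 3390 = 17038 km.

h_sync ≈ 17040 km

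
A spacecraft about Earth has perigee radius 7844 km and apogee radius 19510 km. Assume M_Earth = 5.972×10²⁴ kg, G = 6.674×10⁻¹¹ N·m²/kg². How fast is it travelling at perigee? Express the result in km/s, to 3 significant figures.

v ≈ 8.51 km/s

μ = GM = 6.674×10⁻¹¹ × 5.972×10²⁴ = 3.986×10¹⁴ m³/s².
Semi-major axis a = (r_p + r_a)/2 = 13677 km = 1.368×10⁷ m.
Vis-viva: v² = μ(2/r − 1/a) = 3.986×10¹⁴ × (2.550×10⁻⁷ − 7.312×10⁻⁸) = 7.248×10⁷ m²/s².
v = 8514 m/s = 8.514 km/s.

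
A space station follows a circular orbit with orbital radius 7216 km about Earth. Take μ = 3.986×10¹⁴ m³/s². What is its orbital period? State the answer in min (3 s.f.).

T ≈ 102 min

r = 7216 km = 7.216×10⁶ m.
Kepler's third law: T = 2π√(r³/μ) = 2π√((7.216×10⁶)³ / 3.986×10¹⁴).
r³/μ = 9.427×10⁵ s², so T = 2π × 9.709×10² = 6.100×10³ s.
Converting: 6.100×10³ s ÷ 60.00 = 101.7 min.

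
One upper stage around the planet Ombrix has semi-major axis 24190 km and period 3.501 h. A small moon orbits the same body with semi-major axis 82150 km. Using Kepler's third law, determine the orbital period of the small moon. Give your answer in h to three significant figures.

Kepler's third law: T² ∝ a³, so T₂ = T₁ (a₂/a₁)^(3/2).
a₂/a₁ = 3.396, (a₂/a₁)^(3/2) = 6.258.
T₂ = 3.501 × 6.258 = 21.91 h.

T₂ ≈ 21.9 h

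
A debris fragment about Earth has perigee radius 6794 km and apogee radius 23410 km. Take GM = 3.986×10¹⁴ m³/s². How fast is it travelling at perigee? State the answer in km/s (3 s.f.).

v ≈ 9.54 km/s

Semi-major axis a = (r_p + r_a)/2 = 15102 km = 1.510×10⁷ m.
Vis-viva: v² = μ(2/r − 1/a) = 3.986×10¹⁴ × (2.944×10⁻⁷ − 6.622×10⁻⁸) = 9.094×10⁷ m²/s².
v = 9537 m/s = 9.537 km/s.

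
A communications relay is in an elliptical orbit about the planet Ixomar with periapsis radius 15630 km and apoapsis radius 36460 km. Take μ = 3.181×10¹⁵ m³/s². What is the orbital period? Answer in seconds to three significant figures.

T ≈ 14800 seconds

Semi-major axis a = (r_p + r_a)/2 = (15630 + 36460)/2 = 26045 km = 2.604×10⁷ m.
By Kepler's third law T = 2π√(a³/μ) = 2π × 2.357×10³ = 1.481×10⁴ s.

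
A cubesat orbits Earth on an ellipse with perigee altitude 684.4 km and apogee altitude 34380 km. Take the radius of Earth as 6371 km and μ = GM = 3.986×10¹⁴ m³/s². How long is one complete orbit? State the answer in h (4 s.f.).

T ≈ 10.22 h

r_p = 6371 + 684.4 = 7055.4 km = 7.0554×10⁶ m.
r_a = 6371 + 34380 = 40751 km = 4.0751×10⁷ m.
Semi-major axis a = (r_p + r_a)/2 = (7055.4 + 40751)/2 = 23903 km = 2.390×10⁷ m.
By Kepler's third law T = 2π√(a³/μ) = 2π × 5.853×10³ = 3.678×10⁴ s.
= 10.22 h.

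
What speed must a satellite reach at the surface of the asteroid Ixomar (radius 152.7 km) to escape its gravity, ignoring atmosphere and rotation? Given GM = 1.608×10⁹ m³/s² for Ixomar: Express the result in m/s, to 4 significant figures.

v_esc ≈ 145.1 m/s

r = R = 1.527×10⁵ m.
Escape speed v_esc = √(2μ/r) = √(2 × 1.608×10⁹ / 1.527×10⁵) = √(2.106×10⁴) = 145.1 m/s.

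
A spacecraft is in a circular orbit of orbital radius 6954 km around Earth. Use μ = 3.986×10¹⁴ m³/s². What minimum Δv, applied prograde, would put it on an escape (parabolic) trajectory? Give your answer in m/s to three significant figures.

r = 6954 km = 6.954×10⁶ m.
Circular speed v_c = √(μ/r) = 7571 m/s.
Escape speed v_esc = √(2μ/r) = √2 × v_c = 10710 m/s.
Δv = v_esc − v_c = 3136 m/s.

Δv ≈ 3140 m/s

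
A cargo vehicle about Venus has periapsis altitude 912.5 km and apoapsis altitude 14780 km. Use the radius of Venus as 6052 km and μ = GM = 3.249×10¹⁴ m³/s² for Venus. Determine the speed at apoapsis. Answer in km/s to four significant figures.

v ≈ 2.796 km/s

r_p = 6052 + 912.5 = 6964.5 km = 6.9645×10⁶ m.
r_a = 6052 + 14780 = 20832 km = 2.0832×10⁷ m.
Semi-major axis a = (r_p + r_a)/2 = 13898 km = 1.390×10⁷ m.
Vis-viva: v² = μ(2/r − 1/a) = 3.249×10¹⁴ × (9.601×10⁻⁸ − 7.195×10⁻⁸) = 7.815×10⁶ m²/s².
v = 2796 m/s = 2.796 km/s.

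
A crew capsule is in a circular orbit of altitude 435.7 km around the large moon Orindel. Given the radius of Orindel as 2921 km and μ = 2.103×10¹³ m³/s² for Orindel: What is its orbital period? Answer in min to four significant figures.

r = 2921 + 435.7 = 3356.7 km = 3.3567×10⁶ m.
Kepler's third law: T = 2π√(r³/μ) = 2π√((3.357×10⁶)³ / 2.103×10¹³).
r³/μ = 1.798×10⁶ s², so T = 2π × 1.341×10³ = 8.426×10³ s.
Converting: 8.426×10³ s ÷ 60.00 = 140.4 min.

T ≈ 140.4 min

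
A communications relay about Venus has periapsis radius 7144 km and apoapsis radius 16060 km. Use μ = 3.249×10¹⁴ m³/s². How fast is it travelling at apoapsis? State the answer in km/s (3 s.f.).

Semi-major axis a = (r_p + r_a)/2 = 11602 km = 1.160×10⁷ m.
Vis-viva: v² = μ(2/r − 1/a) = 3.249×10¹⁴ × (1.245×10⁻⁷ − 8.619×10⁻⁸) = 1.246×10⁷ m²/s².
v = 3529 m/s = 3.529 km/s.

v ≈ 3.53 km/s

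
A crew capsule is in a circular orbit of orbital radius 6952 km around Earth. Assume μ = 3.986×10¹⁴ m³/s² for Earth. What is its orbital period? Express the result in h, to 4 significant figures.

T ≈ 1.602 h

r = 6952 km = 6.952×10⁶ m.
Kepler's third law: T = 2π√(r³/μ) = 2π√((6.952×10⁶)³ / 3.986×10¹⁴).
r³/μ = 8.429×10⁵ s², so T = 2π × 9.181×10² = 5.769×10³ s.
Converting: 5.769×10³ s ÷ 3600 = 1.602 h.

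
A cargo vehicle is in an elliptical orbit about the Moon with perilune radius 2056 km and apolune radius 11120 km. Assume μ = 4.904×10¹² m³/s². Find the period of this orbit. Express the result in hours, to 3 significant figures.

Semi-major axis a = (r_p + r_a)/2 = (2056.0 + 11120)/2 = 6588.0 km = 6.588×10⁶ m.
By Kepler's third law T = 2π√(a³/μ) = 2π × 7.636×10³ = 4.798×10⁴ s.
= 13.33 hours.

T ≈ 13.3 hours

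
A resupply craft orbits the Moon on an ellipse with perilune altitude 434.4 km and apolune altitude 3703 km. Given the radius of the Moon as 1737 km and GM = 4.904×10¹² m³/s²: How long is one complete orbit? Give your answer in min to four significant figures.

T ≈ 351.1 min

r_p = 1737 + 434.4 = 2171.4 km = 2.1714×10⁶ m.
r_a = 1737 + 3703 = 5440.0 km = 5.4400×10⁶ m.
Semi-major axis a = (r_p + r_a)/2 = (2171.4 + 5440.0)/2 = 3805.7 km = 3.806×10⁶ m.
By Kepler's third law T = 2π√(a³/μ) = 2π × 3.353×10³ = 2.106×10⁴ s.
= 351.1 min.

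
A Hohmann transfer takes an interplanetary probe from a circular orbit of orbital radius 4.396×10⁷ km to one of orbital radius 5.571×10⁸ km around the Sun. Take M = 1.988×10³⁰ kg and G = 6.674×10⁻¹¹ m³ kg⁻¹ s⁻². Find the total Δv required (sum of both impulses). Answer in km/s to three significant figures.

μ = GM = 6.674×10⁻¹¹ × 1.988×10³⁰ = 1.327×10²⁰ m³/s².
r₁ = 4.396×10⁷ km = 4.396×10¹⁰ m.
r₂ = 5.571×10⁸ km = 5.571×10¹¹ m.
Transfer ellipse a_t = (r₁ + r₂)/2 = 3.005×10¹¹ m.
At r₁: circular v_c1 = √(μ/r₁) = 54940 m/s; transfer-perihelion v_p = √[μ(2/r₁ − 1/a_t)] = 74800 m/s.
Δv₁ = v_p − v_c1 = 19860 m/s.
At r₂: circular v_c2 = √(μ/r₂) = 15430 m/s; transfer-aphelion v_a = √[μ(2/r₂ − 1/a_t)] = 5902 m/s.
Δv₂ = v_c2 − v_a = 9530 m/s.
Total Δv = Δv₁ + Δv₂ = 29390 m/s = 29.39 km/s.

Δv_total ≈ 29.4 km/s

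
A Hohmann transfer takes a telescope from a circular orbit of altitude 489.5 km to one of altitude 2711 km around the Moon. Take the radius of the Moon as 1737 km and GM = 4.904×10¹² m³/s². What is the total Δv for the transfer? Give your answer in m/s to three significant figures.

Δv_total ≈ 422 m/s

r₁ = 1737 + 489.5 = 2226.5 km = 2.2265×10⁶ m.
r₂ = 1737 + 2711 = 4448.0 km = 4.4480×10⁶ m.
Transfer ellipse a_t = (r₁ + r₂)/2 = 3.337×10⁶ m.
At r₁: circular v_c1 = √(μ/r₁) = 1484 m/s; transfer-perilune v_p = √[μ(2/r₁ − 1/a_t)] = 1713 m/s.
Δv₁ = v_p − v_c1 = 229.3 m/s.
At r₂: circular v_c2 = √(μ/r₂) = 1050 m/s; transfer-apolune v_a = √[μ(2/r₂ − 1/a_t)] = 857.6 m/s.
Δv₂ = v_c2 − v_a = 192.4 m/s.
Total Δv = Δv₁ + Δv₂ = 421.6 m/s.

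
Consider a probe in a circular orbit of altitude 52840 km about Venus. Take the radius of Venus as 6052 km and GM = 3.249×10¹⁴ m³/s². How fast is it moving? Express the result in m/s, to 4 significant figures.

r = 6052 + 52840 = 58892 km = 5.8892×10⁷ m.
For a circular orbit v = √(μ/r) = √(3.249×10¹⁴ / 5.889×10⁷) = √(5.517×10⁶) = 2349 m/s.

v ≈ 2349 m/s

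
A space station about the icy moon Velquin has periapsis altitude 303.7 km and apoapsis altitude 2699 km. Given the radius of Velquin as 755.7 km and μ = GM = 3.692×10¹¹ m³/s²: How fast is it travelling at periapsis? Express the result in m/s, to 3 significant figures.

r_p = 755.7 + 303.7 = 1059.4 km = 1.0594×10⁶ m.
r_a = 755.7 + 2699 = 3454.7 km = 3.4547×10⁶ m.
Semi-major axis a = (r_p + r_a)/2 = 2257.1 km = 2.257×10⁶ m.
Vis-viva: v² = μ(2/r − 1/a) = 3.692×10¹¹ × (1.888×10⁻⁶ − 4.431×10⁻⁷) = 5.334×10⁵ m²/s².
v = 730.4 m/s.

v ≈ 730 m/s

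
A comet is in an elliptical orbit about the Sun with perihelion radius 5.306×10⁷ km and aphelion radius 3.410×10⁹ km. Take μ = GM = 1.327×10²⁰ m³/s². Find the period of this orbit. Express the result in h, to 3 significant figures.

T ≈ 345000 h

Semi-major axis a = (r_p + r_a)/2 = (5.3060×10⁷ + 3.4100×10⁹)/2 = 1.7315×10⁹ km = 1.732×10¹² m.
By Kepler's third law T = 2π√(a³/μ) = 2π × 1.978×10⁸ = 1.243×10⁹ s.
= 3.452×10⁵ h.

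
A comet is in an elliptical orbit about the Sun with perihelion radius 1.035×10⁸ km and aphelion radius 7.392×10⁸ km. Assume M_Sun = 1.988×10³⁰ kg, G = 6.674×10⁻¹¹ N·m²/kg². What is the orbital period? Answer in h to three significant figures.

μ = GM = 6.674×10⁻¹¹ × 1.988×10³⁰ = 1.327×10²⁰ m³/s².
Semi-major axis a = (r_p + r_a)/2 = (1.0350×10⁸ + 7.3920×10⁸)/2 = 4.2135×10⁸ km = 4.214×10¹¹ m.
By Kepler's third law T = 2π√(a³/μ) = 2π × 2.374×10⁷ = 1.492×10⁸ s.
= 41440 h.

T ≈ 41400 h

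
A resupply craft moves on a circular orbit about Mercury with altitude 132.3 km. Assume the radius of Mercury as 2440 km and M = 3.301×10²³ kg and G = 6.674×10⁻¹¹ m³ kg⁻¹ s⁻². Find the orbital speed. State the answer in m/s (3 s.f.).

v ≈ 2930 m/s

μ = GM = 6.674×10⁻¹¹ × 3.301×10²³ = 2.203×10¹³ m³/s².
r = 2440 + 132.3 = 2572.3 km = 2.5723×10⁶ m.
For a circular orbit v = √(μ/r) = √(2.203×10¹³ / 2.572×10⁶) = √(8.565×10⁶) = 2927 m/s.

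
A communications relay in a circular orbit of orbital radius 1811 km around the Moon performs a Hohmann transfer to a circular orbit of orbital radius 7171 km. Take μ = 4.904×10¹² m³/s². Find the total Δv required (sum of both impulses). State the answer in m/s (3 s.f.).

Δv_total ≈ 736 m/s

r₁ = 1811 km = 1.811×10⁶ m.
r₂ = 7171 km = 7.171×10⁶ m.
Transfer ellipse a_t = (r₁ + r₂)/2 = 4.491×10⁶ m.
At r₁: circular v_c1 = √(μ/r₁) = 1646 m/s; transfer-perilune v_p = √[μ(2/r₁ − 1/a_t)] = 2079 m/s.
Δv₁ = v_p − v_c1 = 433.8 m/s.
At r₂: circular v_c2 = √(μ/r₂) = 827.0 m/s; transfer-apolune v_a = √[μ(2/r₂ − 1/a_t)] = 525.1 m/s.
Δv₂ = v_c2 − v_a = 301.8 m/s.
Total Δv = Δv₁ + Δv₂ = 735.6 m/s.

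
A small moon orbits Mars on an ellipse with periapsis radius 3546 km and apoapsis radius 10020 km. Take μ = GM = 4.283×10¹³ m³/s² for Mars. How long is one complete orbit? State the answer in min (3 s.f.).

Semi-major axis a = (r_p + r_a)/2 = (3546.0 + 10020)/2 = 6783.0 km = 6.783×10⁶ m.
By Kepler's third law T = 2π√(a³/μ) = 2π × 2.699×10³ = 1.696×10⁴ s.
= 282.7 min.

T ≈ 283 min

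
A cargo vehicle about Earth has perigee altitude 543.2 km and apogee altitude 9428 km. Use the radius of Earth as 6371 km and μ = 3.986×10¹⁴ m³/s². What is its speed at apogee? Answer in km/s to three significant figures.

v ≈ 3.92 km/s

r_p = 6371 + 543.2 = 6914.2 km = 6.9142×10⁶ m.
r_a = 6371 + 9428 = 15799 km = 1.5799×10⁷ m.
Semi-major axis a = (r_p + r_a)/2 = 11357 km = 1.136×10⁷ m.
Vis-viva: v² = μ(2/r − 1/a) = 3.986×10¹⁴ × (1.266×10⁻⁷ − 8.805×10⁻⁸) = 1.536×10⁷ m²/s².
v = 3919 m/s = 3.919 km/s.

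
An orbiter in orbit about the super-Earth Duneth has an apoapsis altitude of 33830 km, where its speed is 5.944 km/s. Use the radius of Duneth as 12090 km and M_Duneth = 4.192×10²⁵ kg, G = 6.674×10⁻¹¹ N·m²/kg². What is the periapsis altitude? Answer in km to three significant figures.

periapsis altitude ≈ 6660 km

μ = GM = 6.674×10⁻¹¹ × 4.192×10²⁵ = 2.798×10¹⁵ m³/s².
r_a = 12090 + 33830 = 45920 km = 4.592×10⁷ m.
Specific energy ε = v²/2 − μ/r = -4.326×10⁷ J/kg, so a = −μ/(2ε) = 3.234×10⁷ m.
The apsides satisfy r_p + r_a = 2a, so the periapsis radius is 2a − r_a = 1.875×10⁷ m = 18751 km.
Periapsis altitude = 18751 − 12090 = 6661.4 km.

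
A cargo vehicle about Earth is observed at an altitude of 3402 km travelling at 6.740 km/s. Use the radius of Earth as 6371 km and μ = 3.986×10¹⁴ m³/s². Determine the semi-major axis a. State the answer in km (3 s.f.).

r = 6371 + 3402 = 9773.0 km = 9.773×10⁶ m.
Vis-viva rearranged: 1/a = 2/r − v²/μ = 2.046×10⁻⁷ − 1.140×10⁻⁷ = 9.068×10⁻⁸ m⁻¹.
a = 1.103×10⁷ m = 11028 km.

a ≈ 11000 km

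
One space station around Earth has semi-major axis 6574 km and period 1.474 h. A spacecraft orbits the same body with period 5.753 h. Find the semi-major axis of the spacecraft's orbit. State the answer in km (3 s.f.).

Kepler's third law: a³ ∝ T², so a₂ = a₁ (T₂/T₁)^(2/3).
T₂/T₁ = 3.903, (T₂/T₁)^(2/3) = 2.479.
a₂ = 6574 × 2.479 = 16300 km.

a₂ ≈ 16300 km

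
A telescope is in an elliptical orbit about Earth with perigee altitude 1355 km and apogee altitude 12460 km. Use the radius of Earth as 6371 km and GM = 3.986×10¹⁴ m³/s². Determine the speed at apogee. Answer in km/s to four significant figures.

r_p = 6371 + 1355 = 7726.0 km = 7.7260×10⁶ m.
r_a = 6371 + 12460 = 18831 km = 1.8831×10⁷ m.
Semi-major axis a = (r_p + r_a)/2 = 13278 km = 1.328×10⁷ m.
Vis-viva: v² = μ(2/r − 1/a) = 3.986×10¹⁴ × (1.062×10⁻⁷ − 7.531×10⁻⁸) = 1.232×10⁷ m²/s².
v = 3509 m/s = 3.509 km/s.

v ≈ 3.509 km/s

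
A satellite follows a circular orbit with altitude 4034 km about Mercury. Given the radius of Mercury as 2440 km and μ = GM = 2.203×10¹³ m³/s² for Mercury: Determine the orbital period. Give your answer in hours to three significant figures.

r = 2440 + 4034 = 6474.0 km = 6.4740×10⁶ m.
Kepler's third law: T = 2π√(r³/μ) = 2π√((6.474×10⁶)³ / 2.203×10¹³).
r³/μ = 1.232×10⁷ s², so T = 2π × 3.510×10³ = 2.205×10⁴ s.
Converting: 2.205×10⁴ s ÷ 3600 = 6.125 hours.

T ≈ 6.13 hours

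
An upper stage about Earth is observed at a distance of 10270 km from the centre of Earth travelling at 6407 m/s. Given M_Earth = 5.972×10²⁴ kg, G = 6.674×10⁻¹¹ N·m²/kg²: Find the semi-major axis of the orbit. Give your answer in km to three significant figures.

a ≈ 10900 km

μ = GM = 6.674×10⁻¹¹ × 5.972×10²⁴ = 3.986×10¹⁴ m³/s².
r = 1.027×10⁷ m.
Vis-viva rearranged: 1/a = 2/r − v²/μ = 1.947×10⁻⁷ − 1.030×10⁻⁷ = 9.175×10⁻⁸ m⁻¹.
a = 1.090×10⁷ m = 10899 km.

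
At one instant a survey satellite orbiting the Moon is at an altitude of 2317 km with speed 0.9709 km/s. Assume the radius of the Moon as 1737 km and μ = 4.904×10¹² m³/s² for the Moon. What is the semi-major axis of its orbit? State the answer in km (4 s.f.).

r = 1737 + 2317 = 4054.0 km = 4.054×10⁶ m.
Specific orbital energy ε = v²/2 − μ/r = (970.9)²/2 − 4.904×10¹²/4.054×10⁶ = -7.383×10⁵ J/kg.
Since ε = −μ/(2a), a = −μ/(2ε) = 3.321×10⁶ m = 3320.9 km.

a ≈ 3321 km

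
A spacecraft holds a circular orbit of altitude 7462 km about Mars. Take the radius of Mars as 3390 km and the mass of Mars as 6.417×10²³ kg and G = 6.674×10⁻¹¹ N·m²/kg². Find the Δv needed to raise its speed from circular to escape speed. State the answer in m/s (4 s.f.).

μ = GM = 6.674×10⁻¹¹ × 6.417×10²³ = 4.283×10¹³ m³/s².
r = 3390 + 7462 = 10852 km = 1.0852×10⁷ m.
Circular speed v_c = √(μ/r) = 1987 m/s.
Escape speed v_esc = √(2μ/r) = √2 × v_c = 2809 m/s.
Δv = v_esc − v_c = 822.9 m/s.

Δv ≈ 822.9 m/s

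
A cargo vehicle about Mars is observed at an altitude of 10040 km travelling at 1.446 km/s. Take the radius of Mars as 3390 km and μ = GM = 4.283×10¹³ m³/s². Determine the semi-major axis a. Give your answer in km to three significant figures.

r = 3390 + 10040 = 13430 km = 1.343×10⁷ m.
Specific orbital energy ε = v²/2 − μ/r = (1446)²/2 − 4.283×10¹³/1.343×10⁷ = -2.144×10⁶ J/kg.
Since ε = −μ/(2a), a = −μ/(2ε) = 9.990×10⁶ m = 9989.9 km.

a ≈ 9990 km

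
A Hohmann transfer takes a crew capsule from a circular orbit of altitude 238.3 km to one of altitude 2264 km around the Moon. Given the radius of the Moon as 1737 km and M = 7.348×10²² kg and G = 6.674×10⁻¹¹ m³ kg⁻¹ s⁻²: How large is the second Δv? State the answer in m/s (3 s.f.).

Δv ≈ 207 m/s

μ = GM = 6.674×10⁻¹¹ × 7.348×10²² = 4.904×10¹² m³/s².
r₁ = 1737 + 238.3 = 1975.3 km = 1.9753×10⁶ m.
r₂ = 1737 + 2264 = 4001.0 km = 4.0010×10⁶ m.
Transfer ellipse a_t = (r₁ + r₂)/2 = 2.988×10⁶ m.
At r₁: circular v_c1 = √(μ/r₁) = 1576 m/s; transfer-perilune v_p = √[μ(2/r₁ − 1/a_t)] = 1823 m/s.
At r₂: circular v_c2 = √(μ/r₂) = 1107 m/s; transfer-apolune v_a = √[μ(2/r₂ − 1/a_t)] = 900.1 m/s.
Δv₂ = v_c2 − v_a = 207.0 m/s.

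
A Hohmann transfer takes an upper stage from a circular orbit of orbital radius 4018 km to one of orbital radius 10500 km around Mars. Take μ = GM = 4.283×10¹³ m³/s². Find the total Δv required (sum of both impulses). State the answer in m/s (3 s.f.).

r₁ = 4018 km = 4.018×10⁶ m.
r₂ = 10500 km = 1.050×10⁷ m.
Transfer ellipse a_t = (r₁ + r₂)/2 = 7.259×10⁶ m.
At r₁: circular v_c1 = √(μ/r₁) = 3265 m/s; transfer-periapsis v_p = √[μ(2/r₁ − 1/a_t)] = 3927 m/s.
Δv₁ = v_p − v_c1 = 661.8 m/s.
At r₂: circular v_c2 = √(μ/r₂) = 2020 m/s; transfer-apoapsis v_a = √[μ(2/r₂ − 1/a_t)] = 1503 m/s.
Δv₂ = v_c2 − v_a = 517.1 m/s.
Total Δv = Δv₁ + Δv₂ = 1179 m/s.

Δv_total ≈ 1180 m/s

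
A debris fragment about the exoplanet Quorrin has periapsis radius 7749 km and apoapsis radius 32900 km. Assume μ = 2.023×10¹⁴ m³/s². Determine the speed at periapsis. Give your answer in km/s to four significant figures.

Semi-major axis a = (r_p + r_a)/2 = 20324 km = 2.032×10⁷ m.
Vis-viva: v² = μ(2/r − 1/a) = 2.023×10¹⁴ × (2.581×10⁻⁷ − 4.920×10⁻⁸) = 4.226×10⁷ m²/s².
v = 6501 m/s = 6.501 km/s.

v ≈ 6.501 km/s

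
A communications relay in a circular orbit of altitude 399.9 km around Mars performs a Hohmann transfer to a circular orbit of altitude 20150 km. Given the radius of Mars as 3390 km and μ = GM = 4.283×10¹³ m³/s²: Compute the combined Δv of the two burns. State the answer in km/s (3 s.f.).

Δv_total ≈ 1.69 km/s

r₁ = 3390 + 399.9 = 3789.9 km = 3.7899×10⁶ m.
r₂ = 3390 + 20150 = 23540 km = 2.3540×10⁷ m.
Transfer ellipse a_t = (r₁ + r₂)/2 = 1.366×10⁷ m.
At r₁: circular v_c1 = √(μ/r₁) = 3362 m/s; transfer-periapsis v_p = √[μ(2/r₁ − 1/a_t)] = 4412 m/s.
Δv₁ = v_p − v_c1 = 1051 m/s.
At r₂: circular v_c2 = √(μ/r₂) = 1349 m/s; transfer-apoapsis v_a = √[μ(2/r₂ − 1/a_t)] = 710.4 m/s.
Δv₂ = v_c2 − v_a = 638.5 m/s.
Total Δv = Δv₁ + Δv₂ = 1689 m/s = 1.689 km/s.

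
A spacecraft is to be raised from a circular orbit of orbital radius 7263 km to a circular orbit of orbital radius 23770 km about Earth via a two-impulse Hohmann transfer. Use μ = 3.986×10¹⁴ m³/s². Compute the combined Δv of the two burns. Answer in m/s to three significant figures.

Δv_total ≈ 3050 m/s

r₁ = 7263 km = 7.263×10⁶ m.
r₂ = 23770 km = 2.377×10⁷ m.
Transfer ellipse a_t = (r₁ + r₂)/2 = 1.552×10⁷ m.
At r₁: circular v_c1 = √(μ/r₁) = 7408 m/s; transfer-perigee v_p = √[μ(2/r₁ − 1/a_t)] = 9169 m/s.
Δv₁ = v_p − v_c1 = 1761 m/s.
At r₂: circular v_c2 = √(μ/r₂) = 4095 m/s; transfer-apogee v_a = √[μ(2/r₂ − 1/a_t)] = 2802 m/s.
Δv₂ = v_c2 − v_a = 1293 m/s.
Total Δv = Δv₁ + Δv₂ = 3054 m/s.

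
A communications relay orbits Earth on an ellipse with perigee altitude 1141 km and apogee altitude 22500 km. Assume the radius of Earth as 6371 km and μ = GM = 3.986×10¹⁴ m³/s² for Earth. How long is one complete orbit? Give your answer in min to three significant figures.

r_p = 6371 + 1141 = 7512.0 km = 7.5120×10⁶ m.
r_a = 6371 + 22500 = 28871 km = 2.8871×10⁷ m.
Semi-major axis a = (r_p + r_a)/2 = (7512.0 + 28871)/2 = 18192 km = 1.819×10⁷ m.
By Kepler's third law T = 2π√(a³/μ) = 2π × 3.886×10³ = 2.442×10⁴ s.
= 407.0 min.

T ≈ 407 min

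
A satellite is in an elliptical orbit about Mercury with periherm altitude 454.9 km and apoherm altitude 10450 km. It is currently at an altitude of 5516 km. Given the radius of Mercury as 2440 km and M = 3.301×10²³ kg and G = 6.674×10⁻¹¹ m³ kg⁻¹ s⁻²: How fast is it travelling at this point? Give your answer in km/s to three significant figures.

μ = GM = 6.674×10⁻¹¹ × 3.301×10²³ = 2.203×10¹³ m³/s².
r_p = 2440 + 454.9 = 2894.9 km = 2.8949×10⁶ m.
r_a = 2440 + 10450 = 12890 km = 1.2890×10⁷ m.
r = 2440 + 5516 = 7956.0 km = 7.956×10⁶ m.
Semi-major axis a = (r_p + r_a)/2 = 7892.4 km = 7.892×10⁶ m.
Vis-viva: v² = μ(2/r − 1/a) = 2.203×10¹³ × (2.514×10⁻⁷ − 1.267×10⁻⁷) = 2.747×10⁶ m²/s².
v = 1657 m/s = 1.657 km/s.

v ≈ 1.66 km/s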